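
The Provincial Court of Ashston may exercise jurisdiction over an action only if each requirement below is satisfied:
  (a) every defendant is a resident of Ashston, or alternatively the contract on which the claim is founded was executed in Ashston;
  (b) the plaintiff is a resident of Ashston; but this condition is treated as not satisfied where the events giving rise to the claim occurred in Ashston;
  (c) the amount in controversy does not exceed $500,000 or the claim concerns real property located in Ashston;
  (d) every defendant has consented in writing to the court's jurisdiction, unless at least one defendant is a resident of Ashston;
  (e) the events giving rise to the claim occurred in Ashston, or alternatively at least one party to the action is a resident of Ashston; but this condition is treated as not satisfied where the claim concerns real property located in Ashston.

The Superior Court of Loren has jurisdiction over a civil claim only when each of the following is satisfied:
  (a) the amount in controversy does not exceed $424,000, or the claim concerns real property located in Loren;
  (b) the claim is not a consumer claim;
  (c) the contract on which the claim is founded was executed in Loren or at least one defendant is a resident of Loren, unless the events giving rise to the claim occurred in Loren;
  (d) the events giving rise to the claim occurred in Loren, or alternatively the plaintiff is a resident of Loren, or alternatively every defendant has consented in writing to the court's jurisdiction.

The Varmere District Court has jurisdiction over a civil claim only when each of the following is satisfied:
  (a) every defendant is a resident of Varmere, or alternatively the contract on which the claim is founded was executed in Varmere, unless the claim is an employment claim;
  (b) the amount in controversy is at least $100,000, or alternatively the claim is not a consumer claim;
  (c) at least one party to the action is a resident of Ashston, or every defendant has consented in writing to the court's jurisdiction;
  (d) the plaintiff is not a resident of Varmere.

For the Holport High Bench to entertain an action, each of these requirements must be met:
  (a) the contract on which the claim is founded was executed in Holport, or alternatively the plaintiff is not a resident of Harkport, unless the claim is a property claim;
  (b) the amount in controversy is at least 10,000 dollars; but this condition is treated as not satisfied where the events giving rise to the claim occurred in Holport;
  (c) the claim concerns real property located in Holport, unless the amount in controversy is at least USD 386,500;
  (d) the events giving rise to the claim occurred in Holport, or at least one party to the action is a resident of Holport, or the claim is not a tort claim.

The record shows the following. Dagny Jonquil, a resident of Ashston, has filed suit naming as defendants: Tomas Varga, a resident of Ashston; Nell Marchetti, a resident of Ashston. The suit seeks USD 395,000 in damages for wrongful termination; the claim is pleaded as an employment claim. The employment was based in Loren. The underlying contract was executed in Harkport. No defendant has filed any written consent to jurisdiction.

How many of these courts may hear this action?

The Provincial Court of Ashston:
  (a) The defendants reside as follows — Tomas Varga in Ashston, Nell Marchetti in Ashston — all in Ashston, so this disjunct is met. Met.
  (b) The plaintiff resides in Ashston. The exception is not triggered, since the operative events occurred in Loren, not Ashston. Condition met.
  (c) The amount in controversy is 395,000 dollars, within the USD 500,000 ceiling — that alternative is enough. Condition met.
  (d) No such written consent has been filed. But Tomas Varga resides in Ashston, and the 'unless' clause therefore excuses the requirement. Satisfied.
  (e) Dagny Jonquil resides in Ashston, which satisfies one of the alternatives. And the carve-out is inapplicable — the claim does not concern real property. Satisfied.
  → Jurisdiction lies.
The Superior Court of Loren:
  (a) The amount in controversy is $395,000, within the 424,000 dollars ceiling — that alternative is enough. Condition met.
  (b) The claim is an employment claim, not a consumer claim. Met.
  (c) The contract was executed in Harkport, not Loren; no defendant resides in Loren (they reside in Ashston, Ashston) — no alternative holds. But the operative events occurred in Loren, and the 'unless' clause therefore excuses the requirement. Condition met.
  (d) The operative events occurred in Loren, so one alternative holds. Met.
  → Jurisdiction lies.
The Varmere District Court:
  (a) The defendants reside as follows — Tomas Varga in Ashston, Nell Marchetti in Ashston — not all in Varmere; the contract was executed in Harkport, not Varmere — every alternative fails. But the claim is an employment claim, and the 'unless' clause therefore excuses the requirement. Satisfied.
  (b) The amount in controversy is 395,000 dollars, which meets the $100,000 floor — that alternative is enough. Satisfied.
  (c) Dagny Jonquil resides in Ashston, so this disjunct is met. Condition met.
  (d) The plaintiff resides in Ashston, which is not Varmere. Condition met.
  → Jurisdiction lies.
The Holport High Bench:
  (a) The plaintiff resides in Ashston, which is not Harkport, which satisfies one of the alternatives. Satisfied.
  (b) The amount in controversy is 395,000 dollars, which meets the $10,000 floor. And the carve-out is inapplicable — the operative events occurred in Loren, not Holport. Met.
  (c) The claim does not concern real property. The proviso rescues it, though: the amount in controversy is USD 395,000, which meets the 386,500 dollars floor. Met.
  (d) The claim is an employment claim, not a tort claim, so this disjunct is met. Met.
  → Every requirement is satisfied — jurisdiction.
Courts with jurisdiction: the Provincial Court of Ashston, the Superior Court of Loren, the Varmere District Court, the Holport High Bench — 4 in total.

4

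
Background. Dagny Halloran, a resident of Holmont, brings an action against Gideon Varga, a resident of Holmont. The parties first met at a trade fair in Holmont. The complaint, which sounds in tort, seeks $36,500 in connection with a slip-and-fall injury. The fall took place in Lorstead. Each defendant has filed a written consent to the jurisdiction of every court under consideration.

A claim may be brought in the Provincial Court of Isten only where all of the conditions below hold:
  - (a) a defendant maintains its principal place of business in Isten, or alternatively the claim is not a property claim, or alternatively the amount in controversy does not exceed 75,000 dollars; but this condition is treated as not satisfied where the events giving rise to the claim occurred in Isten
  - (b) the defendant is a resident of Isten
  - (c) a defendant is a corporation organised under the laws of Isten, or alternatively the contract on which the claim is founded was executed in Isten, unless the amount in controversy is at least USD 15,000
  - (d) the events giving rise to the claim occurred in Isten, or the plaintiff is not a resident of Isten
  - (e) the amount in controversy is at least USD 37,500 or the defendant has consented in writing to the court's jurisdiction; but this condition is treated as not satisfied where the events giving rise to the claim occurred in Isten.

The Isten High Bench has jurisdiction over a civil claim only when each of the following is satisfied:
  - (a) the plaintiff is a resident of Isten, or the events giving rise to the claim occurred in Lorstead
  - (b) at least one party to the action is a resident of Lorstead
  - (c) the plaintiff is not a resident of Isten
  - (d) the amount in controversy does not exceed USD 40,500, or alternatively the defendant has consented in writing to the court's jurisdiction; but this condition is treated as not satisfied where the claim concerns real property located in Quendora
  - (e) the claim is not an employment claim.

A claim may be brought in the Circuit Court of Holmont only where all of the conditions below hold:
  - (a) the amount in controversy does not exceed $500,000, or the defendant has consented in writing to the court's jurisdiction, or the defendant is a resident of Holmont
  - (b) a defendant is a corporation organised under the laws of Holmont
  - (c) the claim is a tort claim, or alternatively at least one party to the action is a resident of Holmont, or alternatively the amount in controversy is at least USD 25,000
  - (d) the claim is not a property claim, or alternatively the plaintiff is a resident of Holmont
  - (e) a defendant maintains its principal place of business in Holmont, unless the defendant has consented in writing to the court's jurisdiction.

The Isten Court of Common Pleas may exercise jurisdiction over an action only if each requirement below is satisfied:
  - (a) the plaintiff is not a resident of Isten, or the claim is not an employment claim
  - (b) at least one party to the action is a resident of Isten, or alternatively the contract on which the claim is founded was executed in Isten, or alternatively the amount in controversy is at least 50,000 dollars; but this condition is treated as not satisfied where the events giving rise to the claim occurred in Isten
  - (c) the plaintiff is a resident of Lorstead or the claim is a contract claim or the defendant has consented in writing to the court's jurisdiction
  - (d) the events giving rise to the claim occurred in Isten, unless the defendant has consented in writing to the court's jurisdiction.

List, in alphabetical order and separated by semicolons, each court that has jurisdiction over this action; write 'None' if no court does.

The Provincial Court of Isten:
  (a) The claim is a tort claim, not a property claim — that alternative is enough. The carve-out does not apply: the operative events occurred in Lorstead, not Isten. Satisfied.
  (b) The defendant resides in Holmont, not Isten. Fails.
  (c) No defendant is a corporation; no contract (and hence no place of execution) is alleged — every alternative fails. The proviso rescues it, though: the amount in controversy is $36,500, which meets the $15,000 floor. Condition met.
  (d) The plaintiff resides in Holmont, which is not Isten, so this disjunct is met. Condition met.
  (e) Every defendant has filed written consent, so this disjunct is met. The exception is not triggered, since the operative events occurred in Lorstead, not Isten. Satisfied.
  → The court lacks jurisdiction.
The Isten High Bench:
  (a) The operative events occurred in Lorstead, so one alternative holds. Met.
  (b) No party resides in Lorstead. Not met.
  (c) The plaintiff resides in Holmont, which is not Isten. Satisfied.
  (d) The amount in controversy is USD 36,500, within the $40,500 ceiling — that alternative is enough. The exception is not triggered, since the claim does not concern real property. Condition met.
  (e) The claim is a tort claim, not an employment claim. Met.
  → The court lacks jurisdiction.
The Circuit Court of Holmont:
  (a) The amount in controversy is $36,500, within the USD 500,000 ceiling, so this disjunct is met. Met.
  (b) No defendant is a corporation. Condition not met.
  (c) The claim is a tort claim, which satisfies one of the alternatives. Satisfied.
  (d) The claim is a tort claim, not a property claim, which satisfies one of the alternatives. Condition met.
  (e) No defendant is a corporation. The proviso rescues it, though: every defendant has filed written consent. Condition met.
  → The court lacks jurisdiction.
The Isten Court of Common Pleas:
  (a) The plaintiff resides in Holmont, which is not Isten, so one alternative holds. Condition met.
  (b) No party resides in Isten; no contract (and hence no place of execution) is alleged; the amount in controversy is 36,500 dollars, below the 50,000 dollars floor — none of the alternatives is met. Condition not met.
  (c) Every defendant has filed written consent, which satisfies one of the alternatives. Satisfied.
  (d) The operative events occurred in Lorstead, not Isten. The proviso rescues it, though: every defendant has filed written consent. Satisfied.
  → The court lacks jurisdiction.

None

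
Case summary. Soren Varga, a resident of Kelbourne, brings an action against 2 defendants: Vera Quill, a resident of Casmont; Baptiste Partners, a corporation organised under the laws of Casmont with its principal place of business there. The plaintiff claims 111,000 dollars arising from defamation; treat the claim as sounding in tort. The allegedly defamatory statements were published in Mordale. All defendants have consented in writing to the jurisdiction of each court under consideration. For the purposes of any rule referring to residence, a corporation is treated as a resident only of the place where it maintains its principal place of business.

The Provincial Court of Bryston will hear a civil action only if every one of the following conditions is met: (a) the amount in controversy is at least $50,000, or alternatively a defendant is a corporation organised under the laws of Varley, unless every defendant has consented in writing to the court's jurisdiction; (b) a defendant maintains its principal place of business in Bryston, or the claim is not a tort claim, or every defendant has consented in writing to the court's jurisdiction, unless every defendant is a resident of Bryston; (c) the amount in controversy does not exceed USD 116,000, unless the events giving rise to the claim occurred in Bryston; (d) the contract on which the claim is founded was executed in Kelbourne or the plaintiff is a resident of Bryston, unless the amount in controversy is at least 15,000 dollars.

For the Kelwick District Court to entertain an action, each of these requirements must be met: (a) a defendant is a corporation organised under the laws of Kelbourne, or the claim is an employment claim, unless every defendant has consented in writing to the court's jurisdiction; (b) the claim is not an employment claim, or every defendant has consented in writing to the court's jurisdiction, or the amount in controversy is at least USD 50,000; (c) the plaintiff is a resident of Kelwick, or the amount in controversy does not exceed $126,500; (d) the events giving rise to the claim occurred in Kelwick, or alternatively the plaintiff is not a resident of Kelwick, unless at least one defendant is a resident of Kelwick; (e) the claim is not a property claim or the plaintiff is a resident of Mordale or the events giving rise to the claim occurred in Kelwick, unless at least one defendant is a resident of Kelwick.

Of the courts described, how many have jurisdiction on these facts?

The Provincial Court of Bryston:
  (a) The amount in controversy is $111,000, which meets the 50,000 dollars floor, which satisfies one of the alternatives. Met.
  (b) Every defendant has filed written consent, so this disjunct is met. Condition met.
  (c) The amount in controversy is USD 111,000, within the $116,000 ceiling. Condition met.
  (d) No contract (and hence no place of execution) is alleged; the plaintiff resides in Kelbourne, not Bryston — none of the alternatives is met. However, the amount in controversy is $111,000, which meets the $15,000 floor, so the 'unless' proviso supplies this condition. Condition met.
  → All conditions met; jurisdiction exists.
The Kelwick District Court:
  (a) The corporate defendant(s) are organised in Casmont, not Kelbourne; the claim is a tort claim, not an employment claim — none of the alternatives is met. But every defendant has filed written consent, and the 'unless' clause therefore excuses the requirement. Satisfied.
  (b) The claim is a tort claim, not an employment claim, so one alternative holds. Satisfied.
  (c) The amount in controversy is USD 111,000, within the USD 126,500 ceiling, which satisfies one of the alternatives. Condition met.
  (d) The plaintiff resides in Kelbourne, which is not Kelwick — that alternative is enough. Condition met.
  (e) The claim is a tort claim, not a property claim, which satisfies one of the alternatives. Met.
  → The court has jurisdiction.
Courts with jurisdiction: the Provincial Court of Bryston, the Kelwick District Court — 2 in total.

2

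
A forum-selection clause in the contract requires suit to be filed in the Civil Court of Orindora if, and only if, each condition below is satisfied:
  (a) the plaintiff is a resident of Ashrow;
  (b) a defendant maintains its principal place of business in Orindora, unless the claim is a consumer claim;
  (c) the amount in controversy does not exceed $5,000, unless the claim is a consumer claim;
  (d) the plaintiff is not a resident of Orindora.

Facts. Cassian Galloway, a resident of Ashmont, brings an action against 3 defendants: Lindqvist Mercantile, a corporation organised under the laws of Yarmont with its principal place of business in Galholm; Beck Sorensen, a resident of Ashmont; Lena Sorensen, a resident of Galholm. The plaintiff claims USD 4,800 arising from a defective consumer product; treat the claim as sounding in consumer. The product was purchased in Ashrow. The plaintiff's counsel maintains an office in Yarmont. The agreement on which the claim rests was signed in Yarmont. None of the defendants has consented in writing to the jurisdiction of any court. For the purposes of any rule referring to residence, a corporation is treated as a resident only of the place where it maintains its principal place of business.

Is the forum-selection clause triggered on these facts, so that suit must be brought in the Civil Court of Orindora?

No

The Civil Court of Orindora:
  (a) The plaintiff resides in Ashmont, not Ashrow. Fails.
  (b) The corporate defendant(s) have their principal place of business in Galholm, not Orindora. But the claim is a consumer claim, and the 'unless' clause therefore excuses the requirement. Met.
  (c) The amount in controversy is USD 4,800, within the USD 5,000 ceiling. Satisfied.
  (d) The plaintiff resides in Ashmont, which is not Orindora. Met.
  → The clause does not apply.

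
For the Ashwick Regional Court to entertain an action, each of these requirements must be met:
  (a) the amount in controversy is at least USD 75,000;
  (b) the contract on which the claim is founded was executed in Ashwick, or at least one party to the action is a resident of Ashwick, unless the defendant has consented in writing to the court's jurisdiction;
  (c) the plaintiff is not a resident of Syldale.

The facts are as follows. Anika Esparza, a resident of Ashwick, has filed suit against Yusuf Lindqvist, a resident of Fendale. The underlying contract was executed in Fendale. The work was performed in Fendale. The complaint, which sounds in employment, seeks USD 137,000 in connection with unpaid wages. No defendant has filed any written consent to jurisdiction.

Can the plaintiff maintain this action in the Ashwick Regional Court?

Yes

The Ashwick Regional Court:
  (a) The amount in controversy is $137,000, which meets the $75,000 floor. Condition met.
  (b) Anika Esparza resides in Ashwick, so this disjunct is met. Condition met.
  (c) The plaintiff resides in Ashwick, which is not Syldale. Met.
  → Every requirement is satisfied — jurisdiction.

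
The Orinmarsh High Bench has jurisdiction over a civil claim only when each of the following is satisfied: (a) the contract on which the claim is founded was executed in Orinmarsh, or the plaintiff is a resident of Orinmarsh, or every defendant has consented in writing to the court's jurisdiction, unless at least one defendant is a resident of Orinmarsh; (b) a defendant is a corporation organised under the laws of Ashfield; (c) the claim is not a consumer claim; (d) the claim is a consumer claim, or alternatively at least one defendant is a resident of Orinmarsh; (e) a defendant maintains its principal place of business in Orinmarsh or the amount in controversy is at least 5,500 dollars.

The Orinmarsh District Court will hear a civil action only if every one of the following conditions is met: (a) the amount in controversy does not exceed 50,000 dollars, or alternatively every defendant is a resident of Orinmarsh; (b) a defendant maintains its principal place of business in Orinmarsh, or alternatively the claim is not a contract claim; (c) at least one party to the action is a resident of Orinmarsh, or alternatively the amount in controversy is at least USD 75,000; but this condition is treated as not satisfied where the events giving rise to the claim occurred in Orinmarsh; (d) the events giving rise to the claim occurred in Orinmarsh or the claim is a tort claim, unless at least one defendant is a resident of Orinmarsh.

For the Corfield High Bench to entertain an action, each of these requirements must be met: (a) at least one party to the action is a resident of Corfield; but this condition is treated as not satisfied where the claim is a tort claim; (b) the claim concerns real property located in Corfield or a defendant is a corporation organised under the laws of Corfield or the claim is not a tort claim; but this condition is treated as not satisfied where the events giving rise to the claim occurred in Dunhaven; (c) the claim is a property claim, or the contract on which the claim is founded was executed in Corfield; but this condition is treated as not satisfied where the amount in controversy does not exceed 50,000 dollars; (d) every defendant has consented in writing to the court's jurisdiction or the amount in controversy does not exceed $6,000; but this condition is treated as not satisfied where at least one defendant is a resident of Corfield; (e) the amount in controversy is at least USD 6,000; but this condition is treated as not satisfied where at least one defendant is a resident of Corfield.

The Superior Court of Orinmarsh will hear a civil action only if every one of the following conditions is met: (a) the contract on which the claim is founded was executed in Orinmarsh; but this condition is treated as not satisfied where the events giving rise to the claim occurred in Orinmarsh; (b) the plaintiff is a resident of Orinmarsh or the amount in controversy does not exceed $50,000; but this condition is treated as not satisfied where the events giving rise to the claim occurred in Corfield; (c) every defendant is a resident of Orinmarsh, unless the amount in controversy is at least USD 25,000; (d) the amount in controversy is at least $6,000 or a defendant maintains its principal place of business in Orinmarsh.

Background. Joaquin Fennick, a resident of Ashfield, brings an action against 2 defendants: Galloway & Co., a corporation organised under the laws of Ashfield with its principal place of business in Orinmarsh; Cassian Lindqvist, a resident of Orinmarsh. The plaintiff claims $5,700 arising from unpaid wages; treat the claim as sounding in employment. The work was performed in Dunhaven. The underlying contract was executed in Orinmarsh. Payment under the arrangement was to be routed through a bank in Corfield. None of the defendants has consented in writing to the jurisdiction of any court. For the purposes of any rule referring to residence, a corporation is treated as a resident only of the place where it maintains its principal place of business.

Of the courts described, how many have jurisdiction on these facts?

The Orinmarsh High Bench:
  (a) The contract was executed in Orinmarsh — that alternative is enough. Satisfied.
  (b) Galloway & Co. is organised under the laws of Ashfield. Condition met.
  (c) The claim is an employment claim, not a consumer claim. Met.
  (d) Galloway & Co. resides in Orinmarsh, so this disjunct is met. Satisfied.
  (e) Galloway & Co. has its principal place of business in Orinmarsh — that alternative is enough. Condition met.
  → Jurisdiction lies.
The Orinmarsh District Court:
  (a) The amount in controversy is $5,700, within the $50,000 ceiling — that alternative is enough. Met.
  (b) Galloway & Co. has its principal place of business in Orinmarsh, so this disjunct is met. Condition met.
  (c) Galloway & Co. resides in Orinmarsh, which satisfies one of the alternatives. And the carve-out is inapplicable — the operative events occurred in Dunhaven, not Orinmarsh. Satisfied.
  (d) The operative events occurred in Dunhaven, not Orinmarsh; the claim is an employment claim, not a tort claim — every alternative fails. However, Galloway & Co. resides in Orinmarsh, so the 'unless' proviso supplies this condition. Condition met.
  → Every requirement is satisfied — jurisdiction.
The Corfield High Bench:
  (a) No party resides in Corfield. Not met.
  (b) The claim is an employment claim, not a tort claim, so this disjunct is met. But the carve-out bites: the operative events occurred in Dunhaven. Condition not met.
  (c) The claim is an employment claim, not a property claim; the contract was executed in Orinmarsh, not Corfield — none of the alternatives is met. Not met.
  (d) The amount in controversy is USD 5,700, within the USD 6,000 ceiling — that alternative is enough. And the carve-out is inapplicable — no defendant resides in Corfield (they reside in Orinmarsh, Orinmarsh). Satisfied.
  (e) The amount in controversy is 5,700 dollars, below the $6,000 floor. Not satisfied.
  → No jurisdiction.
The Superior Court of Orinmarsh:
  (a) The contract was executed in Orinmarsh. The exception is not triggered, since the operative events occurred in Dunhaven, not Orinmarsh. Met.
  (b) The amount in controversy is $5,700, within the $50,000 ceiling, so one alternative holds. The exception is not triggered, since the operative events occurred in Dunhaven, not Corfield. Condition met.
  (c) The defendants reside as follows — Galloway & Co. in Orinmarsh, Cassian Lindqvist in Orinmarsh — all in Orinmarsh. Met.
  (d) Galloway & Co. has its principal place of business in Orinmarsh, so one alternative holds. Condition met.
  → The court has jurisdiction.
Courts with jurisdiction: the Orinmarsh High Bench, the Orinmarsh District Court, the Superior Court of Orinmarsh — 3 in total.

3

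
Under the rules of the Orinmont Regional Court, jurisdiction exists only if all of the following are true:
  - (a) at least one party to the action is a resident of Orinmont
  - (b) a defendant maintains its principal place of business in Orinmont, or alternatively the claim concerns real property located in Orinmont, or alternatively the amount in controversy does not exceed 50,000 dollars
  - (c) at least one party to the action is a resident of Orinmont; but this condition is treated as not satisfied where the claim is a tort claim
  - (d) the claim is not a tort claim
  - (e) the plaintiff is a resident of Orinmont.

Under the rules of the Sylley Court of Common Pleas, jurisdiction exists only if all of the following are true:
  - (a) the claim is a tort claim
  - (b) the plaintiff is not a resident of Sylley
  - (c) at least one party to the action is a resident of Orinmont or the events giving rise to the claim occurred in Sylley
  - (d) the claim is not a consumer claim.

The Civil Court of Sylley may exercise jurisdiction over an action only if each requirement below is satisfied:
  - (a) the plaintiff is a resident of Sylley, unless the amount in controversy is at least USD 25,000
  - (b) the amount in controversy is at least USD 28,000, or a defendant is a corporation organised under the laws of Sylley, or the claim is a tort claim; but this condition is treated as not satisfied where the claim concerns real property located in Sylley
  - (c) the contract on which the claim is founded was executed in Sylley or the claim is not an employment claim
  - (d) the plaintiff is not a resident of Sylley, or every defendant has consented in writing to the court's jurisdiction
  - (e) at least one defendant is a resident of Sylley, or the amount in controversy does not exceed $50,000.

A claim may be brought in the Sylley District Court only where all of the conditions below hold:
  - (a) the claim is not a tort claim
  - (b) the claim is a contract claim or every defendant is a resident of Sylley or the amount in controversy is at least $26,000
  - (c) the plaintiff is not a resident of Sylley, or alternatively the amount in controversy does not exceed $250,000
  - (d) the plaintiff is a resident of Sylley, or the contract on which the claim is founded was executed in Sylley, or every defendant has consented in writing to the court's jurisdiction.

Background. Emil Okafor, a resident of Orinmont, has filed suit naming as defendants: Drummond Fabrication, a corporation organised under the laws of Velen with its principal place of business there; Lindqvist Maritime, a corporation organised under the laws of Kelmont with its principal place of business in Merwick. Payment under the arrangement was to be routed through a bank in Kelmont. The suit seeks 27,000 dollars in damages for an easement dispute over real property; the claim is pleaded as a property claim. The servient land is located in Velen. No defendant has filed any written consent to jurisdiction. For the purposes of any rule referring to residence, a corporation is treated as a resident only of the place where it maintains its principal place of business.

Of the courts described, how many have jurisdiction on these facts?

1

The Orinmont Regional Court:
  (a) Emil Okafor resides in Orinmont. Met.
  (b) The amount in controversy is USD 27,000, within the USD 50,000 ceiling — that alternative is enough. Met.
  (c) Emil Okafor resides in Orinmont. The carve-out does not apply: the claim is a property claim, not a tort claim. Met.
  (d) The claim is a property claim, not a tort claim. Satisfied.
  (e) The plaintiff resides in Orinmont. Met.
  → The court has jurisdiction.
The Sylley Court of Common Pleas:
  (a) The claim is a property claim, not a tort claim. Condition not met.
  (b) The plaintiff resides in Orinmont, which is not Sylley. Condition met.
  (c) Emil Okafor resides in Orinmont, so this disjunct is met. Condition met.
  (d) The claim is a property claim, not a consumer claim. Condition met.
  → No jurisdiction.
The Civil Court of Sylley:
  (a) The plaintiff resides in Orinmont, not Sylley. The proviso rescues it, though: the amount in controversy is USD 27,000, which meets the 25,000 dollars floor. Condition met.
  (b) The amount in controversy is 27,000 dollars, below the $28,000 floor; the corporate defendant(s) are organised in Kelmont, Velen, not Sylley; the claim is a property claim, not a tort claim — none of the alternatives is met. Fails.
  (c) The claim is a property claim, not an employment claim, which satisfies one of the alternatives. Condition met.
  (d) The plaintiff resides in Orinmont, which is not Sylley, so this disjunct is met. Condition met.
  (e) The amount in controversy is $27,000, within the $50,000 ceiling, so one alternative holds. Met.
  → At least one condition fails; no jurisdiction.
The Sylley District Court:
  (a) The claim is a property claim, not a tort claim. Condition met.
  (b) The amount in controversy is 27,000 dollars, which meets the $26,000 floor — that alternative is enough. Satisfied.
  (c) The plaintiff resides in Orinmont, which is not Sylley, so one alternative holds. Met.
  (d) The plaintiff resides in Orinmont, not Sylley; no contract (and hence no place of execution) is alleged; no such written consent has been filed — no alternative holds. Not satisfied.
  → At least one condition fails; no jurisdiction.
Courts with jurisdiction: the Orinmont Regional Court — 1 in total.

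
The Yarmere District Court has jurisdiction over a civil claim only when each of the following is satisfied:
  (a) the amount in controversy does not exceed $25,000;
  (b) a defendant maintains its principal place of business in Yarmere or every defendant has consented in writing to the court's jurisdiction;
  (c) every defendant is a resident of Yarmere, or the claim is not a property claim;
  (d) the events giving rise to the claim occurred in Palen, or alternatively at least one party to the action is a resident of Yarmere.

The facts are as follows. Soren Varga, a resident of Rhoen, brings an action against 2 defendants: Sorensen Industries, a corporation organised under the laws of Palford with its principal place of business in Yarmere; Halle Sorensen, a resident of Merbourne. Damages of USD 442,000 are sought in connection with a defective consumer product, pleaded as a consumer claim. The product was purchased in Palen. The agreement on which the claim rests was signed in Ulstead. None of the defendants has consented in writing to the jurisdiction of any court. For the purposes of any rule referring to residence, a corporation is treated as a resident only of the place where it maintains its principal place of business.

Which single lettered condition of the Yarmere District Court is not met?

The Yarmere District Court:
  (a) The amount in controversy is USD 442,000, above the USD 25,000 ceiling. Not satisfied.
  (b) Sorensen Industries has its principal place of business in Yarmere — that alternative is enough. Satisfied.
  (c) The claim is a consumer claim, not a property claim, so this disjunct is met. Met.
  (d) The operative events occurred in Palen — that alternative is enough. Satisfied.
Only condition (a) fails.

(a)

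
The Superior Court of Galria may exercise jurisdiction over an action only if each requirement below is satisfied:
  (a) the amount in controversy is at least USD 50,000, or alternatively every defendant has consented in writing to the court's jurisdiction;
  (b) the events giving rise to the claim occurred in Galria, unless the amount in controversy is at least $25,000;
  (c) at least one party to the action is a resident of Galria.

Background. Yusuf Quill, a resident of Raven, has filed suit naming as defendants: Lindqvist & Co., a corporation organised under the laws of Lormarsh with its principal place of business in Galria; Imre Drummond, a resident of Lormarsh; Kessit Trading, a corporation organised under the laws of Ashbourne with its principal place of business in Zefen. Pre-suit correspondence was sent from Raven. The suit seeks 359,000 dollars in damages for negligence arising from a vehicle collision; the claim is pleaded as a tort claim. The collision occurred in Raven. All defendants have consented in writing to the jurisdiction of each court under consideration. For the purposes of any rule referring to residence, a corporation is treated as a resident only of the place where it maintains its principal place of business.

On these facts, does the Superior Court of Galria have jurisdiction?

The Superior Court of Galria:
  (a) The amount in controversy is $359,000, which meets the USD 50,000 floor — that alternative is enough. Met.
  (b) The operative events occurred in Raven, not Galria. However, the amount in controversy is USD 359,000, which meets the $25,000 floor, so the 'unless' proviso supplies this condition. Met.
  (c) Lindqvist & Co. resides in Galria. Satisfied.
  → The court has jurisdiction.

Yes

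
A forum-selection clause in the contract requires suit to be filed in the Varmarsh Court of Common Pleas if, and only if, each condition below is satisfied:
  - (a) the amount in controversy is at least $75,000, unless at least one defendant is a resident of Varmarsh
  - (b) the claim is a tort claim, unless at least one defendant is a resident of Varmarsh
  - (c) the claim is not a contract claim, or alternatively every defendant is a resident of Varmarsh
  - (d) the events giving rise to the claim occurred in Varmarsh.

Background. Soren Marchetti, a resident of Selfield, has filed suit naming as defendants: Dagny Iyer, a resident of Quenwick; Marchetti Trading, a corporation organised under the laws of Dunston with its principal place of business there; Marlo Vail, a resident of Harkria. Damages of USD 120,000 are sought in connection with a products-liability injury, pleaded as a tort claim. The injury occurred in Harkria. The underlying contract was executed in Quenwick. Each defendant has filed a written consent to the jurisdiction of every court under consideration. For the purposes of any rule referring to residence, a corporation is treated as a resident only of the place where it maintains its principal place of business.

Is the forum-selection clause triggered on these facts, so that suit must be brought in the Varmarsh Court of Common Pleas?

The Varmarsh Court of Common Pleas:
  (a) The amount in controversy is $120,000, which meets the $75,000 floor. Satisfied.
  (b) The claim is a tort claim. Met.
  (c) The claim is a tort claim, not a contract claim — that alternative is enough. Met.
  (d) The operative events occurred in Harkria, not Varmarsh. Condition not met.
  → The clause does not apply.

No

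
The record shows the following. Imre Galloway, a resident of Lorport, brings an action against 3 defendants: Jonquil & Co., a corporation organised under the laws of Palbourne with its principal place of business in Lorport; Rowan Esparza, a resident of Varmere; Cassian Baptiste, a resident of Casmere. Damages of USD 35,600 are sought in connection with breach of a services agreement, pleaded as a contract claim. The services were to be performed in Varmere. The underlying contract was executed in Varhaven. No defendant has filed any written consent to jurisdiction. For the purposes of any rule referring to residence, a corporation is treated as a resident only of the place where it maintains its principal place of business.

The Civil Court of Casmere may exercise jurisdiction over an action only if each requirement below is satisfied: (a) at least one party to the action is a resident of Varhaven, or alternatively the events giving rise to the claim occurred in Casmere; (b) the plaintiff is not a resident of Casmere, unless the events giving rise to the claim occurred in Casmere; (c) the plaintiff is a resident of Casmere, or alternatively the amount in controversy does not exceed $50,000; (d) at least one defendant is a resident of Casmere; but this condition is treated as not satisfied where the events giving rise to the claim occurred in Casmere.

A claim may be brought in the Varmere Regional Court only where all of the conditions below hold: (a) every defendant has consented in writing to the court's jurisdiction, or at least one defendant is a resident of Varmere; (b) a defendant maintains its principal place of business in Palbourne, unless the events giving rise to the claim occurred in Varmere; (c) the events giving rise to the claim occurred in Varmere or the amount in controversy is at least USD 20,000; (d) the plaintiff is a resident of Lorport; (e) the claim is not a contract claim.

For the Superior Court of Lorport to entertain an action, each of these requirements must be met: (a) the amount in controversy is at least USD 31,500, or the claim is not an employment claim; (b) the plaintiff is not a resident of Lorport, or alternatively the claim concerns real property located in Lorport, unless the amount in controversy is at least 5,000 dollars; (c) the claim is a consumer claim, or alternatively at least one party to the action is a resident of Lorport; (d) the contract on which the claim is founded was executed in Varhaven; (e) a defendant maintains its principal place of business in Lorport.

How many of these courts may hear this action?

1

The Civil Court of Casmere:
  (a) No party resides in Varhaven; the operative events occurred in Varmere, not Casmere — no alternative holds. Condition not met.
  (b) The plaintiff resides in Lorport, which is not Casmere. Condition met.
  (c) The amount in controversy is $35,600, within the $50,000 ceiling, so one alternative holds. Satisfied.
  (d) Cassian Baptiste resides in Casmere. And the carve-out is inapplicable — the operative events occurred in Varmere, not Casmere. Satisfied.
  → At least one condition fails; no jurisdiction.
The Varmere Regional Court:
  (a) Rowan Esparza resides in Varmere, so one alternative holds. Satisfied.
  (b) The corporate defendant(s) have their principal place of business in Lorport, not Palbourne. But the operative events occurred in Varmere, and the 'unless' clause therefore excuses the requirement. Condition met.
  (c) The operative events occurred in Varmere — that alternative is enough. Met.
  (d) The plaintiff resides in Lorport. Condition met.
  (e) The claim is a contract claim. Condition not met.
  → No jurisdiction.
The Superior Court of Lorport:
  (a) The amount in controversy is $35,600, which meets the USD 31,500 floor, so one alternative holds. Satisfied.
  (b) The plaintiff resides in Lorport; the claim does not concern real property — no alternative holds. However, the amount in controversy is $35,600, which meets the USD 5,000 floor, so the 'unless' proviso supplies this condition. Condition met.
  (c) Imre Galloway resides in Lorport — that alternative is enough. Satisfied.
  (d) The contract was executed in Varhaven. Condition met.
  (e) Jonquil & Co. has its principal place of business in Lorport. Satisfied.
  → Every requirement is satisfied — jurisdiction.
Courts with jurisdiction: the Superior Court of Lorport — 1 in total.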